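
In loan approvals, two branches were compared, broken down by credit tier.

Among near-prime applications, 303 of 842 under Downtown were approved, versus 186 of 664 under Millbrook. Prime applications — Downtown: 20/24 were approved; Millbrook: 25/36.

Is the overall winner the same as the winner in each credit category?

Near-prime: Downtown 303/842 = 36.0%, Millbrook 186/664 = 28.0% → Downtown
Prime: Downtown 20/24 = 83.3%, Millbrook 25/36 = 69.4% → Downtown
Overall: Downtown 323/866 = 37.3%, Millbrook 211/700 = 30.1% → Downtown
Downtown wins overall and in every credit group — no reversal.

Yes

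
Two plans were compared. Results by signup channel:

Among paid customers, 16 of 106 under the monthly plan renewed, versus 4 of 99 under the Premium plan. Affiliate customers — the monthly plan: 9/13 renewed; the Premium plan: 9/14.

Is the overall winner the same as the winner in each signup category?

Yes

Paid: the monthly plan 16/106 = 15.1%, the Premium plan 4/99 = 4.0% → the monthly plan
Affiliate: the monthly plan 9/13 = 69.2%, the Premium plan 9/14 = 64.3% → the monthly plan
Overall: the monthly plan 25/119 = 21.0%, the Premium plan 13/113 = 11.5% → the monthly plan
The monthly plan wins overall and in every signup group — no reversal.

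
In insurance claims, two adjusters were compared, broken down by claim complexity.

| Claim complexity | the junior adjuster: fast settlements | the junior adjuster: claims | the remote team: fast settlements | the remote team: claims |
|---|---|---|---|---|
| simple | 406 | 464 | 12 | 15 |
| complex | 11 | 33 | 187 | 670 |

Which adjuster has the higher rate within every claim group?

Simple: the junior adjuster 406/464 = 87.5%, the remote team 12/15 = 80.0% → the junior adjuster
Complex: the junior adjuster 11/33 = 33.3%, the remote team 187/670 = 27.9% → the junior adjuster
The junior adjuster has the higher rate in both groups.

the junior adjuster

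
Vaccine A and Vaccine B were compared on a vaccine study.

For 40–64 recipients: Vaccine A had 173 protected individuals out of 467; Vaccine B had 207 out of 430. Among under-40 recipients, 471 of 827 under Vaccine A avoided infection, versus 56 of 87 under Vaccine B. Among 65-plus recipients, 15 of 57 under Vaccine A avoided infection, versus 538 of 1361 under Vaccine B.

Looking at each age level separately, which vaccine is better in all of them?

40–64: Vaccine A 173/467 = 37.0%, Vaccine B 207/430 = 48.1% → Vaccine B
Under-40: Vaccine A 471/827 = 57.0%, Vaccine B 56/87 = 64.4% → Vaccine B
65-plus: Vaccine A 15/57 = 26.3%, Vaccine B 538/1361 = 39.5% → Vaccine B
Vaccine B has the higher rate in all 3 groups.

Vaccine B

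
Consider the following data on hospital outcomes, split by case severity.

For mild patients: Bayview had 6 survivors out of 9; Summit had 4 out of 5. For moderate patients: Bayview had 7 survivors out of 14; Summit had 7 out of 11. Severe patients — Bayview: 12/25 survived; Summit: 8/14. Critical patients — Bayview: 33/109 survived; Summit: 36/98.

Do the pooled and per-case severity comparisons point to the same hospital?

Yes

Mild: Bayview 6/9 = 66.7%, Summit 4/5 = 80.0% → Summit
Moderate: Bayview 7/14 = 50.0%, Summit 7/11 = 63.6% → Summit
Severe: Bayview 12/25 = 48.0%, Summit 8/14 = 57.1% → Summit
Critical: Bayview 33/109 = 30.3%, Summit 36/98 = 36.7% → Summit
Overall: Bayview 58/157 = 36.9%, Summit 55/128 = 43.0% → Summit
Summit wins overall and in every case group — no reversal.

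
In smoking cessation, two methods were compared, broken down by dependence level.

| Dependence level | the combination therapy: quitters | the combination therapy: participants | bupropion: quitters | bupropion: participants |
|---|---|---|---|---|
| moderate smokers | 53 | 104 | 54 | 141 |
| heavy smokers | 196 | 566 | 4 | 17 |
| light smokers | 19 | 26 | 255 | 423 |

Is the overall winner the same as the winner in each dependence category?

No

Moderate smokers: the combination therapy 53/104 = 51.0%, bupropion 54/141 = 38.3% → the combination therapy
Heavy smokers: the combination therapy 196/566 = 34.6%, bupropion 4/17 = 23.5% → the combination therapy
Light smokers: the combination therapy 19/26 = 73.1%, bupropion 255/423 = 60.3% → the combination therapy
Overall: the combination therapy 268/696 = 38.5%, bupropion 313/581 = 53.9% → bupropion
The combination therapy wins each dependence group but bupropion wins overall — the comparison reverses. The combination therapy's participants skew toward heavy smokers, which has a lower base rate.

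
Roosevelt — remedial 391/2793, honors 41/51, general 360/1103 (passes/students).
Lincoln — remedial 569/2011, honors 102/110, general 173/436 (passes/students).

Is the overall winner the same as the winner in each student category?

Yes

Remedial: Roosevelt 391/2793 = 14.0%, Lincoln 569/2011 = 28.3% → Lincoln
Honors: Roosevelt 41/51 = 80.4%, Lincoln 102/110 = 92.7% → Lincoln
General: Roosevelt 360/1103 = 32.6%, Lincoln 173/436 = 39.7% → Lincoln
Overall: Roosevelt 792/3947 = 20.1%, Lincoln 844/2557 = 33.0% → Lincoln
Lincoln wins overall and in every student group — no reversal.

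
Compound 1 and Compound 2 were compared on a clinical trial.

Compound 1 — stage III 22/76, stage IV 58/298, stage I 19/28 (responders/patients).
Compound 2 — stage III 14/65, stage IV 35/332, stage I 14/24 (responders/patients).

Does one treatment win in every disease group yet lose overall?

No

Stage III: Compound 1 22/76 = 28.9%, Compound 2 14/65 = 21.5% → Compound 1
Stage IV: Compound 1 58/298 = 19.5%, Compound 2 35/332 = 10.5% → Compound 1
Stage I: Compound 1 19/28 = 67.9%, Compound 2 14/24 = 58.3% → Compound 1
Overall: Compound 1 99/402 = 24.6%, Compound 2 63/421 = 15.0% → Compound 1
Compound 1 wins overall and in every disease group — no reversal.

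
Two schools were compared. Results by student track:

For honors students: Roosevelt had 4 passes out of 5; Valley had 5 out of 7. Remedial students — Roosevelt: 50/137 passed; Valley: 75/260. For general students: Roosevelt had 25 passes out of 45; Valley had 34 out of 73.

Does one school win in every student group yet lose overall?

Honors: Roosevelt 4/5 = 80.0%, Valley 5/7 = 71.4% → Roosevelt
Remedial: Roosevelt 50/137 = 36.5%, Valley 75/260 = 28.8% → Roosevelt
General: Roosevelt 25/45 = 55.6%, Valley 34/73 = 46.6% → Roosevelt
Overall: Roosevelt 79/187 = 42.2%, Valley 114/340 = 33.5% → Roosevelt
Roosevelt wins overall and in every student group — no reversal.

No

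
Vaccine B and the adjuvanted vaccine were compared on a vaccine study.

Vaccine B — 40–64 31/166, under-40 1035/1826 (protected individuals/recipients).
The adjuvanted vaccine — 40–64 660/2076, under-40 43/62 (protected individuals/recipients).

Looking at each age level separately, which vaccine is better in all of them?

the adjuvanted vaccine

40–64: Vaccine B 31/166 = 18.7%, the adjuvanted vaccine 660/2076 = 31.8% → the adjuvanted vaccine
Under-40: Vaccine B 1035/1826 = 56.7%, the adjuvanted vaccine 43/62 = 69.4% → the adjuvanted vaccine
The adjuvanted vaccine has the higher rate in both groups.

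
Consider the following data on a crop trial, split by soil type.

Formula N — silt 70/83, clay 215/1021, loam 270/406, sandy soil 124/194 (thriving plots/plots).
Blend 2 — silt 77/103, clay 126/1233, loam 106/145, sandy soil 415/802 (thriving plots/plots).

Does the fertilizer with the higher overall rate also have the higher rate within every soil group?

No

Silt: Formula N 70/83 = 84.3%, Blend 2 77/103 = 74.8% → Formula N
Clay: Formula N 215/1021 = 21.1%, Blend 2 126/1233 = 10.2% → Formula N
Loam: Formula N 270/406 = 66.5%, Blend 2 106/145 = 73.1% → Blend 2
Sandy soil: Formula N 124/194 = 63.9%, Blend 2 415/802 = 51.7% → Formula N
Overall: Formula N 679/1704 = 39.8%, Blend 2 724/2283 = 31.7% → Formula N
Neither sweeps: Formula N wins 3 of 4 groups, Blend 2 wins 1. Formula N wins overall but not every group — no Simpson reversal.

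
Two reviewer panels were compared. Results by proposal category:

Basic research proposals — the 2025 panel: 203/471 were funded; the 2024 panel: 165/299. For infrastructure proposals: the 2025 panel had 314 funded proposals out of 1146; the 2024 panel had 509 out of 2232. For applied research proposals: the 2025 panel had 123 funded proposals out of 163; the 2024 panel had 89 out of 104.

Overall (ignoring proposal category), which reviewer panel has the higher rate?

Basic research: the 2025 panel 203/471 = 43.1%, the 2024 panel 165/299 = 55.2% → the 2024 panel
Infrastructure: the 2025 panel 314/1146 = 27.4%, the 2024 panel 509/2232 = 22.8% → the 2025 panel
Applied research: the 2025 panel 123/163 = 75.5%, the 2024 panel 89/104 = 85.6% → the 2024 panel
Overall: the 2025 panel 640/1780 = 36.0%, the 2024 panel 763/2635 = 29.0% → the 2025 panel
(Neither sweeps every proposal group, but the 2025 panel has the higher pooled rate.)

the 2025 panel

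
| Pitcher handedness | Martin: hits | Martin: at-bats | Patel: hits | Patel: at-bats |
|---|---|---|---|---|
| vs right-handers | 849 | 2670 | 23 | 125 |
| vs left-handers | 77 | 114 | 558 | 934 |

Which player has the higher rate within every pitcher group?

Martin

Vs right-handers: Martin 849/2670 = 31.8%, Patel 23/125 = 18.4% → Martin
Vs left-handers: Martin 77/114 = 67.5%, Patel 558/934 = 59.7% → Martin
Martin has the higher rate in both groups.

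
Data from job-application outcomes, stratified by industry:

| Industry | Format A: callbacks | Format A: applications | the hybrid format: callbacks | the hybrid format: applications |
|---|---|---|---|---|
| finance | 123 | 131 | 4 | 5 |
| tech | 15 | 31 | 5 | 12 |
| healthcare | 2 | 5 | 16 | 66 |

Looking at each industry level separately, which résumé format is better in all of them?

Format A

Finance: Format A 123/131 = 93.9%, the hybrid format 4/5 = 80.0% → Format A
Tech: Format A 15/31 = 48.4%, the hybrid format 5/12 = 41.7% → Format A
Healthcare: Format A 2/5 = 40.0%, the hybrid format 16/66 = 24.2% → Format A
Format A has the higher rate in all 3 groups.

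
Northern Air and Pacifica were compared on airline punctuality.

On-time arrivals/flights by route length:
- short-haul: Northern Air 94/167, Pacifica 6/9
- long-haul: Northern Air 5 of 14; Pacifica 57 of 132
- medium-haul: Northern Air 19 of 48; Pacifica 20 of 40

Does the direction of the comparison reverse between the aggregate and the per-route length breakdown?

Short-haul: Northern Air 94/167 = 56.3%, Pacifica 6/9 = 66.7% → Pacifica
Long-haul: Northern Air 5/14 = 35.7%, Pacifica 57/132 = 43.2% → Pacifica
Medium-haul: Northern Air 19/48 = 39.6%, Pacifica 20/40 = 50.0% → Pacifica
Overall: Northern Air 118/229 = 51.5%, Pacifica 83/181 = 45.9% → Northern Air
Pacifica wins each route group but Northern Air wins overall — the comparison reverses. Pacifica's flights skew toward long-haul, which has a lower base rate.

Yes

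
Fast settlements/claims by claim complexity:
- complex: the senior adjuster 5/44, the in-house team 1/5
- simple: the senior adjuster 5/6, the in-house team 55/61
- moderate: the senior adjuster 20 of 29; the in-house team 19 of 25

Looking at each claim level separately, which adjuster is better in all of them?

Complex: the senior adjuster 5/44 = 11.4%, the in-house team 1/5 = 20.0% → the in-house team
Simple: the senior adjuster 5/6 = 83.3%, the in-house team 55/61 = 90.2% → the in-house team
Moderate: the senior adjuster 20/29 = 69.0%, the in-house team 19/25 = 76.0% → the in-house team
The in-house team has the higher rate in all 3 groups.

the in-house team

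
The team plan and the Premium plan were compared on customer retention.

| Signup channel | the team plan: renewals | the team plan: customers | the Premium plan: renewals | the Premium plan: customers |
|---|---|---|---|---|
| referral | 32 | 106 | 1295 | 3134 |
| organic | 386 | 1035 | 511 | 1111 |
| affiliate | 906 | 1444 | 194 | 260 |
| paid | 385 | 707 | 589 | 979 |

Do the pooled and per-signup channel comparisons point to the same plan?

No

Referral: the team plan 32/106 = 30.2%, the Premium plan 1295/3134 = 41.3% → the Premium plan
Organic: the team plan 386/1035 = 37.3%, the Premium plan 511/1111 = 46.0% → the Premium plan
Affiliate: the team plan 906/1444 = 62.7%, the Premium plan 194/260 = 74.6% → the Premium plan
Paid: the team plan 385/707 = 54.5%, the Premium plan 589/979 = 60.2% → the Premium plan
Overall: the team plan 1709/3292 = 51.9%, the Premium plan 2589/5484 = 47.2% → the team plan
The Premium plan wins each signup group but the team plan wins overall — the comparison reverses. The Premium plan's customers skew toward referral, which has a lower base rate.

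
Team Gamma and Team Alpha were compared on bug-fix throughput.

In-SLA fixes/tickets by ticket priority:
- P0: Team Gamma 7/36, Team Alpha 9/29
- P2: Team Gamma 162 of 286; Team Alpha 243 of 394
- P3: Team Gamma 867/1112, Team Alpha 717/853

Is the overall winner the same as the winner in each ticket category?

Yes

P0: Team Gamma 7/36 = 19.4%, Team Alpha 9/29 = 31.0% → Team Alpha
P2: Team Gamma 162/286 = 56.6%, Team Alpha 243/394 = 61.7% → Team Alpha
P3: Team Gamma 867/1112 = 78.0%, Team Alpha 717/853 = 84.1% → Team Alpha
Overall: Team Gamma 1036/1434 = 72.2%, Team Alpha 969/1276 = 75.9% → Team Alpha
Team Alpha wins overall and in every ticket group — no reversal.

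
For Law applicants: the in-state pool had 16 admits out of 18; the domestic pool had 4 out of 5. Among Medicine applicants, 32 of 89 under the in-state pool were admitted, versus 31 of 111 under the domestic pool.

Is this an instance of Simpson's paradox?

Law: the in-state pool 16/18 = 88.9%, the domestic pool 4/5 = 80.0% → the in-state pool
Medicine: the in-state pool 32/89 = 36.0%, the domestic pool 31/111 = 27.9% → the in-state pool
Overall: the in-state pool 48/107 = 44.9%, the domestic pool 35/116 = 30.2% → the in-state pool
The in-state pool wins overall and in every department group — no reversal.

No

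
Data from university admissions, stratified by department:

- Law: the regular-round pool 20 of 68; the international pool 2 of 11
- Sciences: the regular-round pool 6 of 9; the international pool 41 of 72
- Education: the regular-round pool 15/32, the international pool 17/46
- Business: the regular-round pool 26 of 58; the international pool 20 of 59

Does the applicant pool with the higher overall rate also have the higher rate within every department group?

No

Law: the regular-round pool 20/68 = 29.4%, the international pool 2/11 = 18.2% → the regular-round pool
Sciences: the regular-round pool 6/9 = 66.7%, the international pool 41/72 = 56.9% → the regular-round pool
Education: the regular-round pool 15/32 = 46.9%, the international pool 17/46 = 37.0% → the regular-round pool
Business: the regular-round pool 26/58 = 44.8%, the international pool 20/59 = 33.9% → the regular-round pool
Overall: the regular-round pool 67/167 = 40.1%, the international pool 80/188 = 42.6% → the international pool
The regular-round pool wins each department group but the international pool wins overall — the comparison reverses. The regular-round pool's applicants skew toward Law, which has a lower base rate.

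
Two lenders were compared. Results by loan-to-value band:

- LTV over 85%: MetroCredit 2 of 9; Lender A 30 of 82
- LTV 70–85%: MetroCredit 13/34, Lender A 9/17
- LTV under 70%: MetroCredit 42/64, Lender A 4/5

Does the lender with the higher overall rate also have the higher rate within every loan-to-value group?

No

LTV over 85%: MetroCredit 2/9 = 22.2%, Lender A 30/82 = 36.6% → Lender A
LTV 70–85%: MetroCredit 13/34 = 38.2%, Lender A 9/17 = 52.9% → Lender A
LTV under 70%: MetroCredit 42/64 = 65.6%, Lender A 4/5 = 80.0% → Lender A
Overall: MetroCredit 57/107 = 53.3%, Lender A 43/104 = 41.3% → MetroCredit
Lender A wins each loan-to-value group but MetroCredit wins overall — the comparison reverses. Lender A's loans skew toward LTV over 85%, which has a lower base rate.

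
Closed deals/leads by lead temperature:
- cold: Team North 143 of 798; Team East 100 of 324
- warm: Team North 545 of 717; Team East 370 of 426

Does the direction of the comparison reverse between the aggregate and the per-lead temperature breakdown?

Cold: Team North 143/798 = 17.9%, Team East 100/324 = 30.9% → Team East
Warm: Team North 545/717 = 76.0%, Team East 370/426 = 86.9% → Team East
Overall: Team North 688/1515 = 45.4%, Team East 470/750 = 62.7% → Team East
Team East wins overall and in every lead group — no reversal.

No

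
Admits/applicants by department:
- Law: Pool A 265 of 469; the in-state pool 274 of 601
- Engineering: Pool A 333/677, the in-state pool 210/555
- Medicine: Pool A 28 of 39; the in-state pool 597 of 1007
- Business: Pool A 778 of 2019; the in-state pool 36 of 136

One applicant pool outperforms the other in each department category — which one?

Law: Pool A 265/469 = 56.5%, the in-state pool 274/601 = 45.6% → Pool A
Engineering: Pool A 333/677 = 49.2%, the in-state pool 210/555 = 37.8% → Pool A
Medicine: Pool A 28/39 = 71.8%, the in-state pool 597/1007 = 59.3% → Pool A
Business: Pool A 778/2019 = 38.5%, the in-state pool 36/136 = 26.5% → Pool A
Pool A has the higher rate in all 4 groups.

Pool A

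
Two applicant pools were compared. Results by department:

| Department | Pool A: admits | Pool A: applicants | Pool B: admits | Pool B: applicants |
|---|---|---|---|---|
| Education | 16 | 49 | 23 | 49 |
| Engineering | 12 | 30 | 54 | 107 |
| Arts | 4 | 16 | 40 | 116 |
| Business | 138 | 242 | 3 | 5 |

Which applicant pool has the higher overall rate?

Pool A

Education: Pool A 16/49 = 32.7%, Pool B 23/49 = 46.9% → Pool B
Engineering: Pool A 12/30 = 40.0%, Pool B 54/107 = 50.5% → Pool B
Arts: Pool A 4/16 = 25.0%, Pool B 40/116 = 34.5% → Pool B
Business: Pool A 138/242 = 57.0%, Pool B 3/5 = 60.0% → Pool B
Overall: Pool A 170/337 = 50.4%, Pool B 120/277 = 43.3% → Pool A
(Pool B wins every department group but Pool A wins overall — Pool B's applicants skew toward the low-rate Arts group.)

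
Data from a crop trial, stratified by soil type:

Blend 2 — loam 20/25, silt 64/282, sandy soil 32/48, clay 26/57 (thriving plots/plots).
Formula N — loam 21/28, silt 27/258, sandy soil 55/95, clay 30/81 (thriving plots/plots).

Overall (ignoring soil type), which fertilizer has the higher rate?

Loam: Blend 2 20/25 = 80.0%, Formula N 21/28 = 75.0% → Blend 2
Silt: Blend 2 64/282 = 22.7%, Formula N 27/258 = 10.5% → Blend 2
Sandy soil: Blend 2 32/48 = 66.7%, Formula N 55/95 = 57.9% → Blend 2
Clay: Blend 2 26/57 = 45.6%, Formula N 30/81 = 37.0% → Blend 2
Overall: Blend 2 142/412 = 34.5%, Formula N 133/462 = 28.8% → Blend 2

Blend 2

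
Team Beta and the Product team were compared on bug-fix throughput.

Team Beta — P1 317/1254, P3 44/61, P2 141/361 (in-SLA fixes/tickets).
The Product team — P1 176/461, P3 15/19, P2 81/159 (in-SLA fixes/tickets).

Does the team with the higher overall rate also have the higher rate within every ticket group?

P1: Team Beta 317/1254 = 25.3%, the Product team 176/461 = 38.2% → the Product team
P3: Team Beta 44/61 = 72.1%, the Product team 15/19 = 78.9% → the Product team
P2: Team Beta 141/361 = 39.1%, the Product team 81/159 = 50.9% → the Product team
Overall: Team Beta 502/1676 = 30.0%, the Product team 272/639 = 42.6% → the Product team
The Product team wins overall and in every ticket group — no reversal.

Yes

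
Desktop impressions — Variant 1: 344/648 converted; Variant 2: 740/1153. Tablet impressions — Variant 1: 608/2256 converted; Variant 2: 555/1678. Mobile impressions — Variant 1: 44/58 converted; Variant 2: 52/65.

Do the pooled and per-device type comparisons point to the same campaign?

Yes

Desktop: Variant 1 344/648 = 53.1%, Variant 2 740/1153 = 64.2% → Variant 2
Tablet: Variant 1 608/2256 = 27.0%, Variant 2 555/1678 = 33.1% → Variant 2
Mobile: Variant 1 44/58 = 75.9%, Variant 2 52/65 = 80.0% → Variant 2
Overall: Variant 1 996/2962 = 33.6%, Variant 2 1347/2896 = 46.5% → Variant 2
Variant 2 wins overall and in every device group — no reversal.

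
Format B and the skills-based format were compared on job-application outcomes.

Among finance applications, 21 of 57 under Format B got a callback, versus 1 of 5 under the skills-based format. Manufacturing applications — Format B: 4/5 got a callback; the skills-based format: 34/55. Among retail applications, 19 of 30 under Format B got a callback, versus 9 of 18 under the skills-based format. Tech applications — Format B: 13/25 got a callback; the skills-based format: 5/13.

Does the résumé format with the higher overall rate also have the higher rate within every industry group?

Finance: Format B 21/57 = 36.8%, the skills-based format 1/5 = 20.0% → Format B
Manufacturing: Format B 4/5 = 80.0%, the skills-based format 34/55 = 61.8% → Format B
Retail: Format B 19/30 = 63.3%, the skills-based format 9/18 = 50.0% → Format B
Tech: Format B 13/25 = 52.0%, the skills-based format 5/13 = 38.5% → Format B
Overall: Format B 57/117 = 48.7%, the skills-based format 49/91 = 53.8% → the skills-based format
Format B wins each industry group but the skills-based format wins overall — the comparison reverses. Format B's applications skew toward finance, which has a lower base rate.

No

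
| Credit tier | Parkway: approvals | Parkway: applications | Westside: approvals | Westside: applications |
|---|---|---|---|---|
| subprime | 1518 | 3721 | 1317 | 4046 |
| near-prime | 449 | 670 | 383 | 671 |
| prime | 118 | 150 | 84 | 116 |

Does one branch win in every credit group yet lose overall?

Subprime: Parkway 1518/3721 = 40.8%, Westside 1317/4046 = 32.6% → Parkway
Near-prime: Parkway 449/670 = 67.0%, Westside 383/671 = 57.1% → Parkway
Prime: Parkway 118/150 = 78.7%, Westside 84/116 = 72.4% → Parkway
Overall: Parkway 2085/4541 = 45.9%, Westside 1784/4833 = 36.9% → Parkway
Parkway wins overall and in every credit group — no reversal.

No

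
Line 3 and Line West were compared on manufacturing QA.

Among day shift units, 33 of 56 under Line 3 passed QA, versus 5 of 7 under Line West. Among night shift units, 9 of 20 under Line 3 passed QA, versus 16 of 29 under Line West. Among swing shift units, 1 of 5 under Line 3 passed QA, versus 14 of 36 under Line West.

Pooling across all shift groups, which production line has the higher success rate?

Line 3

Day shift: Line 3 33/56 = 58.9%, Line West 5/7 = 71.4% → Line West
Night shift: Line 3 9/20 = 45.0%, Line West 16/29 = 55.2% → Line West
Swing shift: Line 3 1/5 = 20.0%, Line West 14/36 = 38.9% → Line West
Overall: Line 3 43/81 = 53.1%, Line West 35/72 = 48.6% → Line 3
(Line West wins every shift group but Line 3 wins overall — Line West's units skew toward the low-rate swing shift group.)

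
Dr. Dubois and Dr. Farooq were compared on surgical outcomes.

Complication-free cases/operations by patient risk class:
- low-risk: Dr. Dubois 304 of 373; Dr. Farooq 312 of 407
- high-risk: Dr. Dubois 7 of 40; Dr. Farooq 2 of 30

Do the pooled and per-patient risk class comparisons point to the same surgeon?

Yes

Low-risk: Dr. Dubois 304/373 = 81.5%, Dr. Farooq 312/407 = 76.7% → Dr. Dubois
High-risk: Dr. Dubois 7/40 = 17.5%, Dr. Farooq 2/30 = 6.7% → Dr. Dubois
Overall: Dr. Dubois 311/413 = 75.3%, Dr. Farooq 314/437 = 71.9% → Dr. Dubois
Dr. Dubois wins overall and in every patient risk group — no reversal.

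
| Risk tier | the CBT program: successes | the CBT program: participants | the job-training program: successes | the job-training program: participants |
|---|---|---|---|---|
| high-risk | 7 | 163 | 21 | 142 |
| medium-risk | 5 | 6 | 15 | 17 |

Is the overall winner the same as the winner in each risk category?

High-risk: the CBT program 7/163 = 4.3%, the job-training program 21/142 = 14.8% → the job-training program
Medium-risk: the CBT program 5/6 = 83.3%, the job-training program 15/17 = 88.2% → the job-training program
Overall: the CBT program 12/169 = 7.1%, the job-training program 36/159 = 22.6% → the job-training program
The job-training program wins overall and in every risk group — no reversal.

Yes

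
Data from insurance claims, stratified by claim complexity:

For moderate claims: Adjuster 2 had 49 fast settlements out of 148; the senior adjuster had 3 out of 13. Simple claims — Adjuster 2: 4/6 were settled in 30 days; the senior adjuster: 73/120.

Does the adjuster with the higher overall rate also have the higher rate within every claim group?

No

Moderate: Adjuster 2 49/148 = 33.1%, the senior adjuster 3/13 = 23.1% → Adjuster 2
Simple: Adjuster 2 4/6 = 66.7%, the senior adjuster 73/120 = 60.8% → Adjuster 2
Overall: Adjuster 2 53/154 = 34.4%, the senior adjuster 76/133 = 57.1% → the senior adjuster
Adjuster 2 wins each claim group but the senior adjuster wins overall — the comparison reverses. Adjuster 2's claims skew toward moderate, which has a lower base rate.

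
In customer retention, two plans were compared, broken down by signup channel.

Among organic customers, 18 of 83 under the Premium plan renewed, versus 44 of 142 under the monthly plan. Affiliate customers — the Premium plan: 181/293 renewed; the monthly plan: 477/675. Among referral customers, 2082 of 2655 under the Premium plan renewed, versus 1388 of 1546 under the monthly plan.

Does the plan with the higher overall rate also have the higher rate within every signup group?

Organic: the Premium plan 18/83 = 21.7%, the monthly plan 44/142 = 31.0% → the monthly plan
Affiliate: the Premium plan 181/293 = 61.8%, the monthly plan 477/675 = 70.7% → the monthly plan
Referral: the Premium plan 2082/2655 = 78.4%, the monthly plan 1388/1546 = 89.8% → the monthly plan
Overall: the Premium plan 2281/3031 = 75.3%, the monthly plan 1909/2363 = 80.8% → the monthly plan
The monthly plan wins overall and in every signup group — no reversal.

Yes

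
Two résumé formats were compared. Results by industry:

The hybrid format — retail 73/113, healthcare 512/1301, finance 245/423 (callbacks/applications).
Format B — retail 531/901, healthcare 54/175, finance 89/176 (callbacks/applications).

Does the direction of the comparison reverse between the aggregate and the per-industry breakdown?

Yes

Retail: the hybrid format 73/113 = 64.6%, Format B 531/901 = 58.9% → the hybrid format
Healthcare: the hybrid format 512/1301 = 39.4%, Format B 54/175 = 30.9% → the hybrid format
Finance: the hybrid format 245/423 = 57.9%, Format B 89/176 = 50.6% → the hybrid format
Overall: the hybrid format 830/1837 = 45.2%, Format B 674/1252 = 53.8% → Format B
The hybrid format wins each industry group but Format B wins overall — the comparison reverses. The hybrid format's applications skew toward healthcare, which has a lower base rate.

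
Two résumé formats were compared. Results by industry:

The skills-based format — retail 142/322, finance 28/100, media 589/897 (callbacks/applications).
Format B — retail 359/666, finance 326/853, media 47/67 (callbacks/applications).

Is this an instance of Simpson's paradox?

Retail: the skills-based format 142/322 = 44.1%, Format B 359/666 = 53.9% → Format B
Finance: the skills-based format 28/100 = 28.0%, Format B 326/853 = 38.2% → Format B
Media: the skills-based format 589/897 = 65.7%, Format B 47/67 = 70.1% → Format B
Overall: the skills-based format 759/1319 = 57.5%, Format B 732/1586 = 46.2% → the skills-based format
Format B wins each industry group but the skills-based format wins overall — the comparison reverses. Format B's applications skew toward finance, which has a lower base rate.

Yes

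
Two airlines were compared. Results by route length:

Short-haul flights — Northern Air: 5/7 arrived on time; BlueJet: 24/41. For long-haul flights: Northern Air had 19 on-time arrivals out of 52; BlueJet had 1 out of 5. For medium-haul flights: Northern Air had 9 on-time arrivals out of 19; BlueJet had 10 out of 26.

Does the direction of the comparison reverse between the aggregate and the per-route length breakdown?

Yes

Short-haul: Northern Air 5/7 = 71.4%, BlueJet 24/41 = 58.5% → Northern Air
Long-haul: Northern Air 19/52 = 36.5%, BlueJet 1/5 = 20.0% → Northern Air
Medium-haul: Northern Air 9/19 = 47.4%, BlueJet 10/26 = 38.5% → Northern Air
Overall: Northern Air 33/78 = 42.3%, BlueJet 35/72 = 48.6% → BlueJet
Northern Air wins each route group but BlueJet wins overall — the comparison reverses. Northern Air's flights skew toward long-haul, which has a lower base rate.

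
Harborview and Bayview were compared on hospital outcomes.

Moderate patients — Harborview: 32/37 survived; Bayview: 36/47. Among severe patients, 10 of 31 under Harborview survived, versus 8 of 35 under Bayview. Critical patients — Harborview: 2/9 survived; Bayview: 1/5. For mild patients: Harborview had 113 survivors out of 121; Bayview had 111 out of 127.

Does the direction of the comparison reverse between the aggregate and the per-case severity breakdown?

Moderate: Harborview 32/37 = 86.5%, Bayview 36/47 = 76.6% → Harborview
Severe: Harborview 10/31 = 32.3%, Bayview 8/35 = 22.9% → Harborview
Critical: Harborview 2/9 = 22.2%, Bayview 1/5 = 20.0% → Harborview
Mild: Harborview 113/121 = 93.4%, Bayview 111/127 = 87.4% → Harborview
Overall: Harborview 157/198 = 79.3%, Bayview 156/214 = 72.9% → Harborview
Harborview wins overall and in every case group — no reversal.

No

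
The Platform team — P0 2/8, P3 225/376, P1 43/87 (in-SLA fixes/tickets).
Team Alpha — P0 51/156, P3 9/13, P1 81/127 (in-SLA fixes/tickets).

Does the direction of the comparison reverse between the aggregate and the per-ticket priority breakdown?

Yes

P0: the Platform team 2/8 = 25.0%, Team Alpha 51/156 = 32.7% → Team Alpha
P3: the Platform team 225/376 = 59.8%, Team Alpha 9/13 = 69.2% → Team Alpha
P1: the Platform team 43/87 = 49.4%, Team Alpha 81/127 = 63.8% → Team Alpha
Overall: the Platform team 270/471 = 57.3%, Team Alpha 141/296 = 47.6% → the Platform team
Team Alpha wins each ticket group but the Platform team wins overall — the comparison reverses. Team Alpha's tickets skew toward P0, which has a lower base rate.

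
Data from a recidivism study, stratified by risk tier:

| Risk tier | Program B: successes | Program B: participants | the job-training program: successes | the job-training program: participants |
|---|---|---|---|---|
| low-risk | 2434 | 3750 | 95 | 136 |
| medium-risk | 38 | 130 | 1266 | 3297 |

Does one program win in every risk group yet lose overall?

Low-risk: Program B 2434/3750 = 64.9%, the job-training program 95/136 = 69.9% → the job-training program
Medium-risk: Program B 38/130 = 29.2%, the job-training program 1266/3297 = 38.4% → the job-training program
Overall: Program B 2472/3880 = 63.7%, the job-training program 1361/3433 = 39.6% → Program B
The job-training program wins each risk group but Program B wins overall — the comparison reverses. The job-training program's participants skew toward medium-risk, which has a lower base rate.

Yes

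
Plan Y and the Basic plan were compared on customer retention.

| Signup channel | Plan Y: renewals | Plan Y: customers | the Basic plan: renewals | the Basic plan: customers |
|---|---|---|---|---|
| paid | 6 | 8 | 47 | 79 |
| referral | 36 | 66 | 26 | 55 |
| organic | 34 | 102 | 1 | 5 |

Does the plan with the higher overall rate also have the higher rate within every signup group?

No

Paid: Plan Y 6/8 = 75.0%, the Basic plan 47/79 = 59.5% → Plan Y
Referral: Plan Y 36/66 = 54.5%, the Basic plan 26/55 = 47.3% → Plan Y
Organic: Plan Y 34/102 = 33.3%, the Basic plan 1/5 = 20.0% → Plan Y
Overall: Plan Y 76/176 = 43.2%, the Basic plan 74/139 = 53.2% → the Basic plan
Plan Y wins each signup group but the Basic plan wins overall — the comparison reverses. Plan Y's customers skew toward organic, which has a lower base rate.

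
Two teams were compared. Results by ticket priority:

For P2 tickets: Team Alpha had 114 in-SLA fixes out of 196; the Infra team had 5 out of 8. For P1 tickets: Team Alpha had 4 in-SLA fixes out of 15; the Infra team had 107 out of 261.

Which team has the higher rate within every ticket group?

the Infra team

P2: Team Alpha 114/196 = 58.2%, the Infra team 5/8 = 62.5% → the Infra team
P1: Team Alpha 4/15 = 26.7%, the Infra team 107/261 = 41.0% → the Infra team
The Infra team has the higher rate in both groups.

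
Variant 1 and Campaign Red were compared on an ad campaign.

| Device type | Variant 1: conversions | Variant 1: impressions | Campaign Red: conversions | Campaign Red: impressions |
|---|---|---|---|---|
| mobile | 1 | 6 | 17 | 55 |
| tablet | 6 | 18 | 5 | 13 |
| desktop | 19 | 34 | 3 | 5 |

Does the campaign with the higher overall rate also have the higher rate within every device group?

Mobile: Variant 1 1/6 = 16.7%, Campaign Red 17/55 = 30.9% → Campaign Red
Tablet: Variant 1 6/18 = 33.3%, Campaign Red 5/13 = 38.5% → Campaign Red
Desktop: Variant 1 19/34 = 55.9%, Campaign Red 3/5 = 60.0% → Campaign Red
Overall: Variant 1 26/58 = 44.8%, Campaign Red 25/73 = 34.2% → Variant 1
Campaign Red wins each device group but Variant 1 wins overall — the comparison reverses. Campaign Red's impressions skew toward mobile, which has a lower base rate.

No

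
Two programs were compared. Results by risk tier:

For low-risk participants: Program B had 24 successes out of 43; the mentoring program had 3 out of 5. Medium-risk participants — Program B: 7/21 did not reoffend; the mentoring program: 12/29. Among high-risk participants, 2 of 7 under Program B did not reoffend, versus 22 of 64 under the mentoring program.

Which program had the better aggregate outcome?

Program B

Low-risk: Program B 24/43 = 55.8%, the mentoring program 3/5 = 60.0% → the mentoring program
Medium-risk: Program B 7/21 = 33.3%, the mentoring program 12/29 = 41.4% → the mentoring program
High-risk: Program B 2/7 = 28.6%, the mentoring program 22/64 = 34.4% → the mentoring program
Overall: Program B 33/71 = 46.5%, the mentoring program 37/98 = 37.8% → Program B
(The mentoring program wins every risk group but Program B wins overall — the mentoring program's participants skew toward the low-rate high-risk group.)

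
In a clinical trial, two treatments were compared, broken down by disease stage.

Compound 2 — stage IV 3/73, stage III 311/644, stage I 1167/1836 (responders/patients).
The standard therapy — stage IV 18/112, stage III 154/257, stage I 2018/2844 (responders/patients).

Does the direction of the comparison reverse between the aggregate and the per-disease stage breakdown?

No

Stage IV: Compound 2 3/73 = 4.1%, the standard therapy 18/112 = 16.1% → the standard therapy
Stage III: Compound 2 311/644 = 48.3%, the standard therapy 154/257 = 59.9% → the standard therapy
Stage I: Compound 2 1167/1836 = 63.6%, the standard therapy 2018/2844 = 71.0% → the standard therapy
Overall: Compound 2 1481/2553 = 58.0%, the standard therapy 2190/3213 = 68.2% → the standard therapy
The standard therapy wins overall and in every disease group — no reversal.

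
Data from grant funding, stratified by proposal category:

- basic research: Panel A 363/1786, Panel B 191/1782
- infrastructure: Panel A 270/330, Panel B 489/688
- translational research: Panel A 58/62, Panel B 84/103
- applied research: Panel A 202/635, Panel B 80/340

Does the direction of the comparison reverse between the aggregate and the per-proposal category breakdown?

Basic research: Panel A 363/1786 = 20.3%, Panel B 191/1782 = 10.7% → Panel A
Infrastructure: Panel A 270/330 = 81.8%, Panel B 489/688 = 71.1% → Panel A
Translational research: Panel A 58/62 = 93.5%, Panel B 84/103 = 81.6% → Panel A
Applied research: Panel A 202/635 = 31.8%, Panel B 80/340 = 23.5% → Panel A
Overall: Panel A 893/2813 = 31.7%, Panel B 844/2913 = 29.0% → Panel A
Panel A wins overall and in every proposal group — no reversal.

No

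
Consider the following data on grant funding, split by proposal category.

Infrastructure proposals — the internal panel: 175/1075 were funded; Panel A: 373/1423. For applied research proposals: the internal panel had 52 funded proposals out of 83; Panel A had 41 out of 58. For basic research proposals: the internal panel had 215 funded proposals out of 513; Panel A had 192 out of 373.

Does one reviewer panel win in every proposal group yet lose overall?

Infrastructure: the internal panel 175/1075 = 16.3%, Panel A 373/1423 = 26.2% → Panel A
Applied research: the internal panel 52/83 = 62.7%, Panel A 41/58 = 70.7% → Panel A
Basic research: the internal panel 215/513 = 41.9%, Panel A 192/373 = 51.5% → Panel A
Overall: the internal panel 442/1671 = 26.5%, Panel A 606/1854 = 32.7% → Panel A
Panel A wins overall and in every proposal group — no reversal.

No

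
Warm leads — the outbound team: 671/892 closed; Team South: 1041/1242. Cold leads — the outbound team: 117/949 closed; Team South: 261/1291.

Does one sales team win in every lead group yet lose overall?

Warm: the outbound team 671/892 = 75.2%, Team South 1041/1242 = 83.8% → Team South
Cold: the outbound team 117/949 = 12.3%, Team South 261/1291 = 20.2% → Team South
Overall: the outbound team 788/1841 = 42.8%, Team South 1302/2533 = 51.4% → Team South
Team South wins overall and in every lead group — no reversal.

No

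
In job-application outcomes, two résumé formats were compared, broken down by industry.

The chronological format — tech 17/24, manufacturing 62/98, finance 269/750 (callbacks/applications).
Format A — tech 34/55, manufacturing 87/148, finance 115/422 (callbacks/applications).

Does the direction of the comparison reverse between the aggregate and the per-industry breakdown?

Tech: the chronological format 17/24 = 70.8%, Format A 34/55 = 61.8% → the chronological format
Manufacturing: the chronological format 62/98 = 63.3%, Format A 87/148 = 58.8% → the chronological format
Finance: the chronological format 269/750 = 35.9%, Format A 115/422 = 27.3% → the chronological format
Overall: the chronological format 348/872 = 39.9%, Format A 236/625 = 37.8% → the chronological format
The chronological format wins overall and in every industry group — no reversal.

No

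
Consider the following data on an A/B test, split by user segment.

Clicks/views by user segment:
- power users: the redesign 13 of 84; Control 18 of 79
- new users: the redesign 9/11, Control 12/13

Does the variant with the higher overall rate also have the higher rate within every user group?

Power users: the redesign 13/84 = 15.5%, Control 18/79 = 22.8% → Control
New users: the redesign 9/11 = 81.8%, Control 12/13 = 92.3% → Control
Overall: the redesign 22/95 = 23.2%, Control 30/92 = 32.6% → Control
Control wins overall and in every user group — no reversal.

Yes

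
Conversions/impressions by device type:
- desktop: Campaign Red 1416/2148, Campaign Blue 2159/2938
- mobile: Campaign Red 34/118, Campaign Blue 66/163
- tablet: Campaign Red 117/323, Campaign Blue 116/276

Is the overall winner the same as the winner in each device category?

Desktop: Campaign Red 1416/2148 = 65.9%, Campaign Blue 2159/2938 = 73.5% → Campaign Blue
Mobile: Campaign Red 34/118 = 28.8%, Campaign Blue 66/163 = 40.5% → Campaign Blue
Tablet: Campaign Red 117/323 = 36.2%, Campaign Blue 116/276 = 42.0% → Campaign Blue
Overall: Campaign Red 1567/2589 = 60.5%, Campaign Blue 2341/3377 = 69.3% → Campaign Blue
Campaign Blue wins overall and in every device group — no reversal.

Yes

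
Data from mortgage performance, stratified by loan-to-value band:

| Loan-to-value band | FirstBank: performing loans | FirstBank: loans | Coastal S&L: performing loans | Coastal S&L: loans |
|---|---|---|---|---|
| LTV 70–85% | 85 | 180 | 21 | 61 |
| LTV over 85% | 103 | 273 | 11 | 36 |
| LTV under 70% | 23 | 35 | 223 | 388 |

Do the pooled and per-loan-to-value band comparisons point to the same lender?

LTV 70–85%: FirstBank 85/180 = 47.2%, Coastal S&L 21/61 = 34.4% → FirstBank
LTV over 85%: FirstBank 103/273 = 37.7%, Coastal S&L 11/36 = 30.6% → FirstBank
LTV under 70%: FirstBank 23/35 = 65.7%, Coastal S&L 223/388 = 57.5% → FirstBank
Overall: FirstBank 211/488 = 43.2%, Coastal S&L 255/485 = 52.6% → Coastal S&L
FirstBank wins each loan-to-value group but Coastal S&L wins overall — the comparison reverses. FirstBank's loans skew toward LTV over 85%, which has a lower base rate.

No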